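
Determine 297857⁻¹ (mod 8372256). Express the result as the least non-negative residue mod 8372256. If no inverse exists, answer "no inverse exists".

Run Euclid on (8372256, 297857):
8372256 = 28·297857 + 32260
297857 = 9·32260 + 7517
32260 = 4·7517 + 2192
7517 = 3·2192 + 941
2192 = 2·941 + 310
941 = 3·310 + 11
310 = 28·11 + 2
11 = 5·2 + 1
2 = 2·1 + 0
gcd = 1, so the inverse exists. Back-substitute:
1 = 11 − 5·2
1 = −5·310 + 141·11
1 = 141·941 − 428·310
1 = −428·2192 + 997·941
1 = 997·7517 − 3419·2192
1 = −3419·32260 + 14673·7517
1 = 14673·297857 − 135476·32260
1 = −135476·8372256 + 3808001·297857
So 297857·3808001 ≡ 1 (mod 8372256).

3808001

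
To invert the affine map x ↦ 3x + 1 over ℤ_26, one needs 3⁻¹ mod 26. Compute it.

9

Run Euclid on (26, 3):
26 = 8·3 + 2
3 = 1·2 + 1
2 = 2·1 + 0
The gcd is 1. Working backward:
1 = 3 − 2
1 = −26 + 9·3
So 3·9 ≡ 1 (mod 26).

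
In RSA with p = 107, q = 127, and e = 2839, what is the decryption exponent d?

10411

φ(n) = (p−1)(q−1) = 106·126 = 13356.
Need d with 2839·d ≡ 1 (mod 13356). Apply the extended Euclidean algorithm:
13356 = 4*2839 + 2000
2839 = 1*2000 + 839
2000 = 2*839 + 322
839 = 2*322 + 195
322 = 1*195 + 127
195 = 1*127 + 68
127 = 1*68 + 59
68 = 1*59 + 9
59 = 6*9 + 5
9 = 1*5 + 4
5 = 1*4 + 1
4 = 4*1 + 0
Back-substitute:
1 = 5 − 4
1 = −9 + 2·5
1 = 2·59 − 13·9
1 = −13·68 + 15·59
1 = 15·127 − 28·68
1 = −28·195 + 43·127
1 = 43·322 − 71·195
1 = −71·839 + 185·322
1 = 185·2000 − 441·839
1 = −441·2839 + 626·2000
1 = 626·13356 − 2945·2839
So 2839·(-2945) ≡ 1 (mod 13356), hence d ≡ -2945 ≡ 10411 (mod 13356).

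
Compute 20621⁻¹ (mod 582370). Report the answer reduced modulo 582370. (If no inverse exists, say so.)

gcd(582370, 20621) by repeated division:
582370 = 28*20621 + 4982
20621 = 4*4982 + 693
4982 = 7*693 + 131
693 = 5*131 + 38
131 = 3*38 + 17
38 = 2*17 + 4
17 = 4*4 + 1
4 = 4*1 + 0
gcd = 1, so the inverse exists. Back-substitute:
1 = 17 − 4·4
1 = −4·38 + 9·17
1 = 9·131 − 31·38
1 = −31·693 + 164·131
1 = 164·4982 − 1179·693
1 = −1179·20621 + 4880·4982
1 = 4880·582370 − 137819·20621
Hence 20621⁻¹ ≡ -137819 ≡ 444551 (mod 582370).

444551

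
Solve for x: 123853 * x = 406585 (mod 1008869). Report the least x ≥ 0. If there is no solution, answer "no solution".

740887

First find gcd(123853, 1008869):
1008869 = 8·123853 + 18045
123853 = 6·18045 + 15583
18045 = 1·15583 + 2462
15583 = 6·2462 + 811
2462 = 3·811 + 29
811 = 27·29 + 28
29 = 1·28 + 1
28 = 28·1 + 0
gcd = 1, so a unique solution mod 1008869 exists.
Back-substitute for the Bézout coefficients:
1 = 29 − 28
1 = −811 + 28·29
1 = 28·2462 − 85·811
1 = −85·15583 + 538·2462
1 = 538·18045 − 623·15583
1 = −623·123853 + 4276·18045
1 = 4276·1008869 − 34831·123853
So 123853·(-34831) ≡ 1 (mod 1008869), giving 123853⁻¹ ≡ 974038.
x ≡ 123853⁻¹·406585 ≡ 974038·406585 ≡ 740887 (mod 1008869).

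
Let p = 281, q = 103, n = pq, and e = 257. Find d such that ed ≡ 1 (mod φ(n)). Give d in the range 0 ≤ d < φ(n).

φ(n) = (p−1)(q−1) = 280·102 = 28560.
Need d with 257·d ≡ 1 (mod 28560). Apply the extended Euclidean algorithm:
28560 = 111*257 + 33
257 = 7*33 + 26
33 = 1*26 + 7
26 = 3*7 + 5
7 = 1*5 + 2
5 = 2*2 + 1
2 = 2*1 + 0
Back-substitute:
1 = 5 − 2·2
1 = −2·7 + 3·5
1 = 3·26 − 11·7
1 = −11·33 + 14·26
1 = 14·257 − 109·33
1 = −109·28560 + 12113·257
So 257·12113 ≡ 1 (mod 28560), hence d = 12113.

12113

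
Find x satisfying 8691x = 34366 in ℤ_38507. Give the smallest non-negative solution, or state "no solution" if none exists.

31989

First find gcd(8691, 38507):
38507 = 4*8691 + 3743
8691 = 2*3743 + 1205
3743 = 3*1205 + 128
1205 = 9*128 + 53
128 = 2*53 + 22
53 = 2*22 + 9
22 = 2*9 + 4
9 = 2*4 + 1
4 = 4*1 + 0
gcd = 1, so a unique solution mod 38507 exists.
Back-substitute for the Bézout coefficients:
1 = 9 − 2·4
1 = −2·22 + 5·9
1 = 5·53 − 12·22
1 = −12·128 + 29·53
1 = 29·1205 − 273·128
1 = −273·3743 + 848·1205
1 = 848·8691 − 1969·3743
1 = −1969·38507 + 8724·8691
So 8691·(8724) ≡ 1 (mod 38507), giving 8691⁻¹ ≡ 8724.
x ≡ 8691⁻¹·34366 ≡ 8724·34366 ≡ 31989 (mod 38507).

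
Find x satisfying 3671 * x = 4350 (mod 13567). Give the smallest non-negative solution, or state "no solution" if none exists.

First find gcd(3671, 13567):
13567 = 3*3671 + 2554
3671 = 1*2554 + 1117
2554 = 2*1117 + 320
1117 = 3*320 + 157
320 = 2*157 + 6
157 = 26*6 + 1
6 = 6*1 + 0
gcd = 1, so a unique solution mod 13567 exists.
Back-substitute for the Bézout coefficients:
1 = 157 − 26·6
1 = −26·320 + 53·157
1 = 53·1117 − 185·320
1 = −185·2554 + 423·1117
1 = 423·3671 − 608·2554
1 = −608·13567 + 2247·3671
So 3671·(2247) ≡ 1 (mod 13567), giving 3671⁻¹ ≡ 2247.
x ≡ 3671⁻¹·4350 ≡ 2247·4350 ≡ 6210 (mod 13567).

6210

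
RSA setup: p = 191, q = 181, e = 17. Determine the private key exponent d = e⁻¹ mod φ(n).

26153

φ(n) = (p−1)(q−1) = 190·180 = 34200.
Need d with 17·d ≡ 1 (mod 34200). Apply the extended Euclidean algorithm:
34200 = 2011·17 + 13
17 = 1·13 + 4
13 = 3·4 + 1
4 = 4·1 + 0
Back-substitute:
1 = 13 − 3·4
1 = −3·17 + 4·13
1 = 4·34200 − 8047·17
So 17·(-8047) ≡ 1 (mod 34200), hence d ≡ -8047 ≡ 26153 (mod 34200).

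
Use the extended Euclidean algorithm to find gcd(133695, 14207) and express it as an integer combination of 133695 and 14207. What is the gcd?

1

Repeated division:
133695 = 9*14207 + 5832
14207 = 2*5832 + 2543
5832 = 2*2543 + 746
2543 = 3*746 + 305
746 = 2*305 + 136
305 = 2*136 + 33
136 = 4*33 + 4
33 = 8*4 + 1
4 = 4*1 + 0
gcd(133695, 14207) = 1.
Express as a combination:
1 = 33 − 8·4
1 = −8·136 + 33·33
1 = 33·305 − 74·136
1 = −74·746 + 181·305
1 = 181·2543 − 617·746
1 = −617·5832 + 1415·2543
1 = 1415·14207 − 3447·5832
1 = −3447·133695 + 32438·14207
So 1 = (-3447)·133695 + (32438)·14207.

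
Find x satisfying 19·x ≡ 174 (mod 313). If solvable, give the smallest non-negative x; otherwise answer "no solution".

108

First find gcd(19, 313):
313 = 16*19 + 9
19 = 2*9 + 1
9 = 9*1 + 0
gcd = 1, so a unique solution mod 313 exists.
Back-substitute for the Bézout coefficients:
1 = 19 − 2·9
1 = −2·313 + 33·19
So 19·(33) ≡ 1 (mod 313), giving 19⁻¹ ≡ 33.
x ≡ 19⁻¹·174 ≡ 33·174 ≡ 108 (mod 313).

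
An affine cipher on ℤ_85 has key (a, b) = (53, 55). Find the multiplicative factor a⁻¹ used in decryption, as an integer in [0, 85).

77

gcd(85, 53) by repeated division:
85 = 1·53 + 32
53 = 1·32 + 21
32 = 1·21 + 11
21 = 1·11 + 10
11 = 1·10 + 1
10 = 10·1 + 0
Since gcd(53, 85) = 1, back-substitute to write 1 as a combination:
1 = 11 − 10
1 = −21 + 2·11
1 = 2·32 − 3·21
1 = −3·53 + 5·32
1 = 5·85 − 8·53
Hence 53⁻¹ ≡ -8 ≡ 77 (mod 85).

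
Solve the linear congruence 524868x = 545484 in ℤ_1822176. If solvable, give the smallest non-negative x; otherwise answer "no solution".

First find gcd(524868, 1822176):
1822176 = 3×524868 + 247572
524868 = 2×247572 + 29724
247572 = 8×29724 + 9780
29724 = 3×9780 + 384
9780 = 25×384 + 180
384 = 2×180 + 24
180 = 7×24 + 12
24 = 2×12 + 0
gcd = 12 and 12 | 545484, so solutions exist. Divide through by 12: 43739x ≡ 45457 (mod 151848).
Now find 43739⁻¹ mod 151848:
151848 = 3·43739 + 20631
43739 = 2·20631 + 2477
20631 = 8·2477 + 815
2477 = 3·815 + 32
815 = 25·32 + 15
32 = 2·15 + 2
15 = 7·2 + 1
2 = 2·1 + 0
Back-substitute:
1 = 15 − 7·2
1 = −7·32 + 15·15
1 = 15·815 − 382·32
1 = −382·2477 + 1161·815
1 = 1161·20631 − 9670·2477
1 = −9670·43739 + 20501·20631
1 = 20501·151848 − 71173·43739
So 43739·(-71173) ≡ 1 (mod 151848), i.e. 43739⁻¹ ≡ 80675.
Then x ≡ 80675·45457 ≡ 114275 (mod 151848); the smallest non-negative solution is x = 114275.

114275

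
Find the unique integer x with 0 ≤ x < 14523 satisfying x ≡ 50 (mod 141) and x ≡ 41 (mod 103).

4985

Write x = 50 + 141·k. Then 141·k ≡ 41 − 50 ≡ 94 (mod 103).
Need 141⁻¹ mod 103. Extended Euclid on (103, 38):
103 = 2·38 + 27
38 = 1·27 + 11
27 = 2·11 + 5
11 = 2·5 + 1
5 = 5·1 + 0
Back-substitute:
1 = 11 − 2·5
1 = −2·27 + 5·11
1 = 5·38 − 7·27
1 = −7·103 + 19·38
141⁻¹ ≡ 19 (mod 103), so k ≡ 19·94 ≡ 35 (mod 103).
x = 50 + 141·35 = 4985.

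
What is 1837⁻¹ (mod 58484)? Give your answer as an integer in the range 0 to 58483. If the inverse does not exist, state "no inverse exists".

Run Euclid on (58484, 1837):
58484 = 31*1837 + 1537
1837 = 1*1537 + 300
1537 = 5*300 + 37
300 = 8*37 + 4
37 = 9*4 + 1
4 = 4*1 + 0
Since gcd(1837, 58484) = 1, back-substitute to write 1 as a combination:
1 = 37 − 9·4
1 = −9·300 + 73·37
1 = 73·1537 − 374·300
1 = −374·1837 + 447·1537
1 = 447·58484 − 14231·1837
Hence 1837⁻¹ ≡ -14231 ≡ 44253 (mod 58484).

44253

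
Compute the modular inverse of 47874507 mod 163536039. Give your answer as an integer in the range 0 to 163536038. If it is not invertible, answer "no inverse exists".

Euclidean algorithm on 163536039, 47874507:
163536039 = 3·47874507 + 19912518
47874507 = 2·19912518 + 8049471
19912518 = 2·8049471 + 3813576
8049471 = 2·3813576 + 422319
3813576 = 9·422319 + 12705
422319 = 33·12705 + 3054
12705 = 4·3054 + 489
3054 = 6·489 + 120
489 = 4·120 + 9
120 = 13·9 + 3
9 = 3·3 + 0
The gcd is 3, not 1, hence no inverse exists.

no inverse exists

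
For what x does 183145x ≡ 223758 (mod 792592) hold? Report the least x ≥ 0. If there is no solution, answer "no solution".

194686

First find gcd(183145, 792592):
792592 = 4*183145 + 60012
183145 = 3*60012 + 3109
60012 = 19*3109 + 941
3109 = 3*941 + 286
941 = 3*286 + 83
286 = 3*83 + 37
83 = 2*37 + 9
37 = 4*9 + 1
9 = 9*1 + 0
gcd = 1, so a unique solution mod 792592 exists.
Back-substitute for the Bézout coefficients:
1 = 37 − 4·9
1 = −4·83 + 9·37
1 = 9·286 − 31·83
1 = −31·941 + 102·286
1 = 102·3109 − 337·941
1 = −337·60012 + 6505·3109
1 = 6505·183145 − 19852·60012
1 = −19852·792592 + 85913·183145
So 183145·(85913) ≡ 1 (mod 792592), giving 183145⁻¹ ≡ 85913.
x ≡ 183145⁻¹·223758 ≡ 85913·223758 ≡ 194686 (mod 792592).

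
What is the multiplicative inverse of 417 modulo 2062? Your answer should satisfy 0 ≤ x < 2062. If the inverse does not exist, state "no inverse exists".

1345

Run Euclid on (2062, 417):
2062 = 4×417 + 394
417 = 1×394 + 23
394 = 17×23 + 3
23 = 7×3 + 2
3 = 1×2 + 1
2 = 2×1 + 0
Since gcd(417, 2062) = 1, back-substitute to write 1 as a combination:
1 = 3 − 2
1 = −23 + 8·3
1 = 8·394 − 137·23
1 = −137·417 + 145·394
1 = 145·2062 − 717·417
Thus 417·(-717) ≡ 1 (mod 2062); reducing, -717 mod 2062 = 1345.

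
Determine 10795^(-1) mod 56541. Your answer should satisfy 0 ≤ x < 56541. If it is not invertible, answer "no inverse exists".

Extended Euclidean algorithm:
56541 = 5*10795 + 2566
10795 = 4*2566 + 531
2566 = 4*531 + 442
531 = 1*442 + 89
442 = 4*89 + 86
89 = 1*86 + 3
86 = 28*3 + 2
3 = 1*2 + 1
2 = 2*1 + 0
Since gcd(10795, 56541) = 1, back-substitute to write 1 as a combination:
1 = 3 − 2
1 = −86 + 29·3
1 = 29·89 − 30·86
1 = −30·442 + 149·89
1 = 149·531 − 179·442
1 = −179·2566 + 865·531
1 = 865·10795 − 3639·2566
1 = −3639·56541 + 19060·10795
So 10795·19060 ≡ 1 (mod 56541).

19060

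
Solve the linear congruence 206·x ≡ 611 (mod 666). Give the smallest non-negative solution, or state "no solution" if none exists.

gcd(206, 666):
666 = 3*206 + 48
206 = 4*48 + 14
48 = 3*14 + 6
14 = 2*6 + 2
6 = 3*2 + 0
gcd = 2, but 2 ∤ 611, so the congruence has no solution.

no solution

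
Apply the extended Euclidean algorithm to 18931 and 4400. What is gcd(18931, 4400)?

11

Apply Euclid's algorithm to 18931 and 4400:
18931 = 4×4400 + 1331
4400 = 3×1331 + 407
1331 = 3×407 + 110
407 = 3×110 + 77
110 = 1×77 + 33
77 = 2×33 + 11
33 = 3×11 + 0
gcd(18931, 4400) = 11.
Working backward:
11 = 77 − 2·33
11 = −2·110 + 3·77
11 = 3·407 − 11·110
11 = −11·1331 + 36·407
11 = 36·4400 − 119·1331
11 = −119·18931 + 512·4400
So 11 = (-119)·18931 + (512)·4400.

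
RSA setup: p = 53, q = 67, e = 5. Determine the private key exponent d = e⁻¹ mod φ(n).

1373

φ(n) = (p−1)(q−1) = 52·66 = 3432.
Need d with 5·d ≡ 1 (mod 3432). Apply the extended Euclidean algorithm:
3432 = 686*5 + 2
5 = 2*2 + 1
2 = 2*1 + 0
Back-substitute:
1 = 5 − 2·2
1 = −2·3432 + 1373·5
So 5·1373 ≡ 1 (mod 3432), hence d = 1373.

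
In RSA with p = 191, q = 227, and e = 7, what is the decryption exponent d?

18403

φ(n) = (p−1)(q−1) = 190·226 = 42940.
Need d with 7·d ≡ 1 (mod 42940). Apply the extended Euclidean algorithm:
42940 = 6134×7 + 2
7 = 3×2 + 1
2 = 2×1 + 0
Back-substitute:
1 = 7 − 3·2
1 = −3·42940 + 18403·7
So 7·18403 ≡ 1 (mod 42940), hence d = 18403.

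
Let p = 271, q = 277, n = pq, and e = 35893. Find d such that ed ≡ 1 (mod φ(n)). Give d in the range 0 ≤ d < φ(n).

39277

φ(n) = (p−1)(q−1) = 270·276 = 74520.
Need d with 35893·d ≡ 1 (mod 74520). Apply the extended Euclidean algorithm:
74520 = 2·35893 + 2734
35893 = 13·2734 + 351
2734 = 7·351 + 277
351 = 1·277 + 74
277 = 3·74 + 55
74 = 1·55 + 19
55 = 2·19 + 17
19 = 1·17 + 2
17 = 8·2 + 1
2 = 2·1 + 0
Back-substitute:
1 = 17 − 8·2
1 = −8·19 + 9·17
1 = 9·55 − 26·19
1 = −26·74 + 35·55
1 = 35·277 − 131·74
1 = −131·351 + 166·277
1 = 166·2734 − 1293·351
1 = −1293·35893 + 16975·2734
1 = 16975·74520 − 35243·35893
So 35893·(-35243) ≡ 1 (mod 74520), hence d ≡ -35243 ≡ 39277 (mod 74520).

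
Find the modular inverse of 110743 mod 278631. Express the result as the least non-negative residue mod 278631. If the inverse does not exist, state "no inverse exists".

194971

gcd(278631, 110743) by repeated division:
278631 = 2×110743 + 57145
110743 = 1×57145 + 53598
57145 = 1×53598 + 3547
53598 = 15×3547 + 393
3547 = 9×393 + 10
393 = 39×10 + 3
10 = 3×3 + 1
3 = 3×1 + 0
Since gcd(110743, 278631) = 1, back-substitute to write 1 as a combination:
1 = 10 − 3·3
1 = −3·393 + 118·10
1 = 118·3547 − 1065·393
1 = −1065·53598 + 16093·3547
1 = 16093·57145 − 17158·53598
1 = −17158·110743 + 33251·57145
1 = 33251·278631 − 83660·110743
Hence 110743⁻¹ ≡ -83660 ≡ 194971 (mod 278631).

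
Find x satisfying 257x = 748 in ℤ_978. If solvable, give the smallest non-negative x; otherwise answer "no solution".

764

First find gcd(257, 978):
978 = 3·257 + 207
257 = 1·207 + 50
207 = 4·50 + 7
50 = 7·7 + 1
7 = 7·1 + 0
gcd = 1, so a unique solution mod 978 exists.
Back-substitute for the Bézout coefficients:
1 = 50 − 7·7
1 = −7·207 + 29·50
1 = 29·257 − 36·207
1 = −36·978 + 137·257
So 257·(137) ≡ 1 (mod 978), giving 257⁻¹ ≡ 137.
x ≡ 257⁻¹·748 ≡ 137·748 ≡ 764 (mod 978).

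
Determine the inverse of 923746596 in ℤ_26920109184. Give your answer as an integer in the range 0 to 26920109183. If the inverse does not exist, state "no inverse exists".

Compute gcd(923746596, 26920109184):
26920109184 = 29×923746596 + 131457900
923746596 = 7×131457900 + 3541296
131457900 = 37×3541296 + 429948
3541296 = 8×429948 + 101712
429948 = 4×101712 + 23100
101712 = 4×23100 + 9312
23100 = 2×9312 + 4476
9312 = 2×4476 + 360
4476 = 12×360 + 156
360 = 2×156 + 48
156 = 3×48 + 12
48 = 4×12 + 0
The gcd is 12, not 1, hence no inverse exists.

no inverse exists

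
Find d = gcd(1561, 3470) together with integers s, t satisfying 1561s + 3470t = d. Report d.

Apply Euclid's algorithm to 3470 and 1561:
3470 = 2×1561 + 348
1561 = 4×348 + 169
348 = 2×169 + 10
169 = 16×10 + 9
10 = 1×9 + 1
9 = 9×1 + 0
gcd(1561, 3470) = 1.
Express as a combination:
1 = 10 − 9
1 = −169 + 17·10
1 = 17·348 − 35·169
1 = −35·1561 + 157·348
1 = 157·3470 − 349·1561
So 1 = (157)·3470 + (-349)·1561.

1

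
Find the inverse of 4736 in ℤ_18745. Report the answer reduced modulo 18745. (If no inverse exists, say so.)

Apply the Euclidean algorithm to 18745 and 4736:
18745 = 3*4736 + 4537
4736 = 1*4537 + 199
4537 = 22*199 + 159
199 = 1*159 + 40
159 = 3*40 + 39
40 = 1*39 + 1
39 = 39*1 + 0
Since gcd(4736, 18745) = 1, back-substitute to write 1 as a combination:
1 = 40 − 39
1 = −159 + 4·40
1 = 4·199 − 5·159
1 = −5·4537 + 114·199
1 = 114·4736 − 119·4537
1 = −119·18745 + 471·4736
So 4736·471 ≡ 1 (mod 18745).

471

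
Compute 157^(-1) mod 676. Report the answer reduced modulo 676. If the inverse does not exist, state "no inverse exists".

521

Apply the Euclidean algorithm to 676 and 157:
676 = 4·157 + 48
157 = 3·48 + 13
48 = 3·13 + 9
13 = 1·9 + 4
9 = 2·4 + 1
4 = 4·1 + 0
gcd = 1, so the inverse exists. Back-substitute:
1 = 9 − 2·4
1 = −2·13 + 3·9
1 = 3·48 − 11·13
1 = −11·157 + 36·48
1 = 36·676 − 155·157
Hence 157⁻¹ ≡ -155 ≡ 521 (mod 676).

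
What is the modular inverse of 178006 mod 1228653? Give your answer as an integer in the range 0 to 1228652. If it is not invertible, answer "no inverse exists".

251044

gcd(1228653, 178006) by repeated division:
1228653 = 6*178006 + 160617
178006 = 1*160617 + 17389
160617 = 9*17389 + 4116
17389 = 4*4116 + 925
4116 = 4*925 + 416
925 = 2*416 + 93
416 = 4*93 + 44
93 = 2*44 + 5
44 = 8*5 + 4
5 = 1*4 + 1
4 = 4*1 + 0
gcd = 1, so the inverse exists. Back-substitute:
1 = 5 − 4
1 = −44 + 9·5
1 = 9·93 − 19·44
1 = −19·416 + 85·93
1 = 85·925 − 189·416
1 = −189·4116 + 841·925
1 = 841·17389 − 3553·4116
1 = −3553·160617 + 32818·17389
1 = 32818·178006 − 36371·160617
1 = −36371·1228653 + 251044·178006
So 178006·251044 ≡ 1 (mod 1228653).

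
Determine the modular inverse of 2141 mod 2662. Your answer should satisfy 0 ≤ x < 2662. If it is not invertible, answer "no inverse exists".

327

Extended Euclidean algorithm:
2662 = 1×2141 + 521
2141 = 4×521 + 57
521 = 9×57 + 8
57 = 7×8 + 1
8 = 8×1 + 0
Since gcd(2141, 2662) = 1, back-substitute to write 1 as a combination:
1 = 57 − 7·8
1 = −7·521 + 64·57
1 = 64·2141 − 263·521
1 = −263·2662 + 327·2141
So 2141·327 ≡ 1 (mod 2662).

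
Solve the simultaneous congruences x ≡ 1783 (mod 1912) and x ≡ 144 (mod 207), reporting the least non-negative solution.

Write x = 1783 + 1912·k. Then 1912·k ≡ 144 − 1783 ≡ 17 (mod 207).
Need 1912⁻¹ mod 207. Extended Euclid on (207, 49):
207 = 4·49 + 11
49 = 4·11 + 5
11 = 2·5 + 1
5 = 5·1 + 0
Back-substitute:
1 = 11 − 2·5
1 = −2·49 + 9·11
1 = 9·207 − 38·49
1912⁻¹ ≡ 169 (mod 207), so k ≡ 169·17 ≡ 182 (mod 207).
x = 1783 + 1912·182 = 349767.

349767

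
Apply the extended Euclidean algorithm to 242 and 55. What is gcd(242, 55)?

Repeated division:
242 = 4*55 + 22
55 = 2*22 + 11
22 = 2*11 + 0
gcd(242, 55) = 11.
Working backward:
11 = 55 − 2·22
11 = −2·242 + 9·55
So 11 = (-2)·242 + (9)·55.

11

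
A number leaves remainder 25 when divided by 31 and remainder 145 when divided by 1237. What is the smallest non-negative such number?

11278

Write x = 25 + 31·k. Then 31·k ≡ 145 − 25 ≡ 120 (mod 1237).
Need 31⁻¹ mod 1237. Extended Euclid on (1237, 31):
1237 = 39×31 + 28
31 = 1×28 + 3
28 = 9×3 + 1
3 = 3×1 + 0
Back-substitute:
1 = 28 − 9·3
1 = −9·31 + 10·28
1 = 10·1237 − 399·31
31⁻¹ ≡ 838 (mod 1237), so k ≡ 838·120 ≡ 363 (mod 1237).
x = 25 + 31·363 = 11278.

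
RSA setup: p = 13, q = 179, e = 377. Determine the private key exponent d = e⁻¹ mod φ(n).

17

φ(n) = (p−1)(q−1) = 12·178 = 2136.
Need d with 377·d ≡ 1 (mod 2136). Apply the extended Euclidean algorithm:
2136 = 5*377 + 251
377 = 1*251 + 126
251 = 1*126 + 125
126 = 1*125 + 1
125 = 125*1 + 0
Back-substitute:
1 = 126 − 125
1 = −251 + 2·126
1 = 2·377 − 3·251
1 = −3·2136 + 17·377
So 377·17 ≡ 1 (mod 2136), hence d = 17.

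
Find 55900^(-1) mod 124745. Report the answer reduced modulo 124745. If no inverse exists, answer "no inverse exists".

no inverse exists

Euclidean algorithm on 124745, 55900:
124745 = 2×55900 + 12945
55900 = 4×12945 + 4120
12945 = 3×4120 + 585
4120 = 7×585 + 25
585 = 23×25 + 10
25 = 2×10 + 5
10 = 2×5 + 0
The gcd is 5, not 1, hence no inverse exists.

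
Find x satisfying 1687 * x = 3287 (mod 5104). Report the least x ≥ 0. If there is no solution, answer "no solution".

First find gcd(1687, 5104):
5104 = 3·1687 + 43
1687 = 39·43 + 10
43 = 4·10 + 3
10 = 3·3 + 1
3 = 3·1 + 0
gcd = 1, so a unique solution mod 5104 exists.
Back-substitute for the Bézout coefficients:
1 = 10 − 3·3
1 = −3·43 + 13·10
1 = 13·1687 − 510·43
1 = −510·5104 + 1543·1687
So 1687·(1543) ≡ 1 (mod 5104), giving 1687⁻¹ ≡ 1543.
x ≡ 1687⁻¹·3287 ≡ 1543·3287 ≡ 3569 (mod 5104).

3569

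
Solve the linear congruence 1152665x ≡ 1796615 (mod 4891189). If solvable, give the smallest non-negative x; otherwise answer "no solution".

900976

First find gcd(1152665, 4891189):
4891189 = 4×1152665 + 280529
1152665 = 4×280529 + 30549
280529 = 9×30549 + 5588
30549 = 5×5588 + 2609
5588 = 2×2609 + 370
2609 = 7×370 + 19
370 = 19×19 + 9
19 = 2×9 + 1
9 = 9×1 + 0
gcd = 1, so a unique solution mod 4891189 exists.
Back-substitute for the Bézout coefficients:
1 = 19 − 2·9
1 = −2·370 + 39·19
1 = 39·2609 − 275·370
1 = −275·5588 + 589·2609
1 = 589·30549 − 3220·5588
1 = −3220·280529 + 29569·30549
1 = 29569·1152665 − 121496·280529
1 = −121496·4891189 + 515553·1152665
So 1152665·(515553) ≡ 1 (mod 4891189), giving 1152665⁻¹ ≡ 515553.
x ≡ 1152665⁻¹·1796615 ≡ 515553·1796615 ≡ 900976 (mod 4891189).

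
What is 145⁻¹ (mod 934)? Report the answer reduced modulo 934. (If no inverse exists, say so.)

gcd(934, 145) by repeated division:
934 = 6*145 + 64
145 = 2*64 + 17
64 = 3*17 + 13
17 = 1*13 + 4
13 = 3*4 + 1
4 = 4*1 + 0
gcd = 1, so the inverse exists. Back-substitute:
1 = 13 − 3·4
1 = −3·17 + 4·13
1 = 4·64 − 15·17
1 = −15·145 + 34·64
1 = 34·934 − 219·145
Thus 145·(-219) ≡ 1 (mod 934); reducing, -219 mod 934 = 715.

715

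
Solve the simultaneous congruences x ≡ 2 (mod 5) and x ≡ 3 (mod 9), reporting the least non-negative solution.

Write x = 2 + 5·k. Then 5·k ≡ 3 − 2 ≡ 1 (mod 9).
Need 5⁻¹ mod 9. Extended Euclid on (9, 5):
9 = 1*5 + 4
5 = 1*4 + 1
4 = 4*1 + 0
Back-substitute:
1 = 5 − 4
1 = −9 + 2·5
5⁻¹ ≡ 2 (mod 9), so k ≡ 2·1 ≡ 2 (mod 9).
x = 2 + 5·2 = 12.

12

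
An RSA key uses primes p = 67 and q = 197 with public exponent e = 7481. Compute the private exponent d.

φ(n) = (p−1)(q−1) = 66·196 = 12936.
Need d with 7481·d ≡ 1 (mod 12936). Apply the extended Euclidean algorithm:
12936 = 1·7481 + 5455
7481 = 1·5455 + 2026
5455 = 2·2026 + 1403
2026 = 1·1403 + 623
1403 = 2·623 + 157
623 = 3·157 + 152
157 = 1·152 + 5
152 = 30·5 + 2
5 = 2·2 + 1
2 = 2·1 + 0
Back-substitute:
1 = 5 − 2·2
1 = −2·152 + 61·5
1 = 61·157 − 63·152
1 = −63·623 + 250·157
1 = 250·1403 − 563·623
1 = −563·2026 + 813·1403
1 = 813·5455 − 2189·2026
1 = −2189·7481 + 3002·5455
1 = 3002·12936 − 5191·7481
So 7481·(-5191) ≡ 1 (mod 12936), hence d ≡ -5191 ≡ 7745 (mod 12936).

7745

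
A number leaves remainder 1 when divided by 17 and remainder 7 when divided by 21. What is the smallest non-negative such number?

154

Write x = 1 + 17·k. Then 17·k ≡ 7 − 1 ≡ 6 (mod 21).
Need 17⁻¹ mod 21. Extended Euclid on (21, 17):
21 = 1×17 + 4
17 = 4×4 + 1
4 = 4×1 + 0
Back-substitute:
1 = 17 − 4·4
1 = −4·21 + 5·17
17⁻¹ ≡ 5 (mod 21), so k ≡ 5·6 ≡ 9 (mod 21).
x = 1 + 17·9 = 154.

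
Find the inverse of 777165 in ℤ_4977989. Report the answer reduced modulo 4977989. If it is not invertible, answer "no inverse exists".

3438221

Apply the Euclidean algorithm to 4977989 and 777165:
4977989 = 6×777165 + 314999
777165 = 2×314999 + 147167
314999 = 2×147167 + 20665
147167 = 7×20665 + 2512
20665 = 8×2512 + 569
2512 = 4×569 + 236
569 = 2×236 + 97
236 = 2×97 + 42
97 = 2×42 + 13
42 = 3×13 + 3
13 = 4×3 + 1
3 = 3×1 + 0
The gcd is 1. Working backward:
1 = 13 − 4·3
1 = −4·42 + 13·13
1 = 13·97 − 30·42
1 = −30·236 + 73·97
1 = 73·569 − 176·236
1 = −176·2512 + 777·569
1 = 777·20665 − 6392·2512
1 = −6392·147167 + 45521·20665
1 = 45521·314999 − 97434·147167
1 = −97434·777165 + 240389·314999
1 = 240389·4977989 − 1539768·777165
Hence 777165⁻¹ ≡ -1539768 ≡ 3438221 (mod 4977989).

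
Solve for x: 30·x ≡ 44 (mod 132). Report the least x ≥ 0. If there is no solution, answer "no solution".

no solution

gcd(30, 132):
132 = 4·30 + 12
30 = 2·12 + 6
12 = 2·6 + 0
gcd = 6, but 6 ∤ 44, so the congruence has no solution.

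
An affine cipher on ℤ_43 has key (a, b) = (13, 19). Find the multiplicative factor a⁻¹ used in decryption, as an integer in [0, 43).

10

gcd(43, 13) by repeated division:
43 = 3·13 + 4
13 = 3·4 + 1
4 = 4·1 + 0
Since gcd(13, 43) = 1, back-substitute to write 1 as a combination:
1 = 13 − 3·4
1 = −3·43 + 10·13
So 13·10 ≡ 1 (mod 43).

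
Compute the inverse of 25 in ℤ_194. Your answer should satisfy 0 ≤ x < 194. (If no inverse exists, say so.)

Apply the Euclidean algorithm to 194 and 25:
194 = 7×25 + 19
25 = 1×19 + 6
19 = 3×6 + 1
6 = 6×1 + 0
gcd = 1, so the inverse exists. Back-substitute:
1 = 19 − 3·6
1 = −3·25 + 4·19
1 = 4·194 − 31·25
Hence 25⁻¹ ≡ -31 ≡ 163 (mod 194).

163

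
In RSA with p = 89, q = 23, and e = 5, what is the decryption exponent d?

φ(n) = (p−1)(q−1) = 88·22 = 1936.
Need d with 5·d ≡ 1 (mod 1936). Apply the extended Euclidean algorithm:
1936 = 387·5 + 1
5 = 5·1 + 0
Back-substitute:
1 = 1936 − 387·5
So 5·(-387) ≡ 1 (mod 1936), hence d ≡ -387 ≡ 1549 (mod 1936).

1549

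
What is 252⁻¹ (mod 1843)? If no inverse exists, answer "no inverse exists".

1353

Apply the Euclidean algorithm to 1843 and 252:
1843 = 7·252 + 79
252 = 3·79 + 15
79 = 5·15 + 4
15 = 3·4 + 3
4 = 1·3 + 1
3 = 3·1 + 0
The gcd is 1. Working backward:
1 = 4 − 3
1 = −15 + 4·4
1 = 4·79 − 21·15
1 = −21·252 + 67·79
1 = 67·1843 − 490·252
So 252·(-490) ≡ 1 (mod 1843), and -490 ≡ 1353 (mod 1843).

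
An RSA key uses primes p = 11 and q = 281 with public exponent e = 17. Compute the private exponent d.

φ(n) = (p−1)(q−1) = 10·280 = 2800.
Need d with 17·d ≡ 1 (mod 2800). Apply the extended Euclidean algorithm:
2800 = 164×17 + 12
17 = 1×12 + 5
12 = 2×5 + 2
5 = 2×2 + 1
2 = 2×1 + 0
Back-substitute:
1 = 5 − 2·2
1 = −2·12 + 5·5
1 = 5·17 − 7·12
1 = −7·2800 + 1153·17
So 17·1153 ≡ 1 (mod 2800), hence d = 1153.

1153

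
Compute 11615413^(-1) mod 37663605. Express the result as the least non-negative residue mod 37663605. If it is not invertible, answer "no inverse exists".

1433932

Run Euclid on (37663605, 11615413):
37663605 = 3*11615413 + 2817366
11615413 = 4*2817366 + 345949
2817366 = 8*345949 + 49774
345949 = 6*49774 + 47305
49774 = 1*47305 + 2469
47305 = 19*2469 + 394
2469 = 6*394 + 105
394 = 3*105 + 79
105 = 1*79 + 26
79 = 3*26 + 1
26 = 26*1 + 0
The gcd is 1. Working backward:
1 = 79 − 3·26
1 = −3·105 + 4·79
1 = 4·394 − 15·105
1 = −15·2469 + 94·394
1 = 94·47305 − 1801·2469
1 = −1801·49774 + 1895·47305
1 = 1895·345949 − 13171·49774
1 = −13171·2817366 + 107263·345949
1 = 107263·11615413 − 442223·2817366
1 = −442223·37663605 + 1433932·11615413
So 11615413·1433932 ≡ 1 (mod 37663605).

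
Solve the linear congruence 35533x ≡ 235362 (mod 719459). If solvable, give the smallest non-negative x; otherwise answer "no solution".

709848

First find gcd(35533, 719459):
719459 = 20·35533 + 8799
35533 = 4·8799 + 337
8799 = 26·337 + 37
337 = 9·37 + 4
37 = 9·4 + 1
4 = 4·1 + 0
gcd = 1, so a unique solution mod 719459 exists.
Back-substitute for the Bézout coefficients:
1 = 37 − 9·4
1 = −9·337 + 82·37
1 = 82·8799 − 2141·337
1 = −2141·35533 + 8646·8799
1 = 8646·719459 − 175061·35533
So 35533·(-175061) ≡ 1 (mod 719459), giving 35533⁻¹ ≡ 544398.
x ≡ 35533⁻¹·235362 ≡ 544398·235362 ≡ 709848 (mod 719459).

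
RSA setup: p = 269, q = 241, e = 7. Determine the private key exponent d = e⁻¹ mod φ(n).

45943

φ(n) = (p−1)(q−1) = 268·240 = 64320.
Need d with 7·d ≡ 1 (mod 64320). Apply the extended Euclidean algorithm:
64320 = 9188·7 + 4
7 = 1·4 + 3
4 = 1·3 + 1
3 = 3·1 + 0
Back-substitute:
1 = 4 − 3
1 = −7 + 2·4
1 = 2·64320 − 18377·7
So 7·(-18377) ≡ 1 (mod 64320), hence d ≡ -18377 ≡ 45943 (mod 64320).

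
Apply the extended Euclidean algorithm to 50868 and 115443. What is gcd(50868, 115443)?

Repeated division:
115443 = 2*50868 + 13707
50868 = 3*13707 + 9747
13707 = 1*9747 + 3960
9747 = 2*3960 + 1827
3960 = 2*1827 + 306
1827 = 5*306 + 297
306 = 1*297 + 9
297 = 33*9 + 0
gcd(50868, 115443) = 9.
Back-substituting:
9 = 306 − 297
9 = −1827 + 6·306
9 = 6·3960 − 13·1827
9 = −13·9747 + 32·3960
9 = 32·13707 − 45·9747
9 = −45·50868 + 167·13707
9 = 167·115443 − 379·50868
So 9 = (167)·115443 + (-379)·50868.

9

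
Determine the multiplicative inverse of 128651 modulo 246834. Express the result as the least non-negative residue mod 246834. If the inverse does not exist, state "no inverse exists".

58313

Extended Euclidean algorithm:
246834 = 1×128651 + 118183
128651 = 1×118183 + 10468
118183 = 11×10468 + 3035
10468 = 3×3035 + 1363
3035 = 2×1363 + 309
1363 = 4×309 + 127
309 = 2×127 + 55
127 = 2×55 + 17
55 = 3×17 + 4
17 = 4×4 + 1
4 = 4×1 + 0
The gcd is 1. Working backward:
1 = 17 − 4·4
1 = −4·55 + 13·17
1 = 13·127 − 30·55
1 = −30·309 + 73·127
1 = 73·1363 − 322·309
1 = −322·3035 + 717·1363
1 = 717·10468 − 2473·3035
1 = −2473·118183 + 27920·10468
1 = 27920·128651 − 30393·118183
1 = −30393·246834 + 58313·128651
So 128651·58313 ≡ 1 (mod 246834).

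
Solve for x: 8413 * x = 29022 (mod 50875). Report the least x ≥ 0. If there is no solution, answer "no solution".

First find gcd(8413, 50875):
50875 = 6×8413 + 397
8413 = 21×397 + 76
397 = 5×76 + 17
76 = 4×17 + 8
17 = 2×8 + 1
8 = 8×1 + 0
gcd = 1, so a unique solution mod 50875 exists.
Back-substitute for the Bézout coefficients:
1 = 17 − 2·8
1 = −2·76 + 9·17
1 = 9·397 − 47·76
1 = −47·8413 + 996·397
1 = 996·50875 − 6023·8413
So 8413·(-6023) ≡ 1 (mod 50875), giving 8413⁻¹ ≡ 44852.
x ≡ 8413⁻¹·29022 ≡ 44852·29022 ≡ 6994 (mod 50875).

6994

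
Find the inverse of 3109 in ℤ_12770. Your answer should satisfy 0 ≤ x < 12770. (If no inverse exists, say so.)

8679

Apply the Euclidean algorithm to 12770 and 3109:
12770 = 4*3109 + 334
3109 = 9*334 + 103
334 = 3*103 + 25
103 = 4*25 + 3
25 = 8*3 + 1
3 = 3*1 + 0
The gcd is 1. Working backward:
1 = 25 − 8·3
1 = −8·103 + 33·25
1 = 33·334 − 107·103
1 = −107·3109 + 996·334
1 = 996·12770 − 4091·3109
Thus 3109·(-4091) ≡ 1 (mod 12770); reducing, -4091 mod 12770 = 8679.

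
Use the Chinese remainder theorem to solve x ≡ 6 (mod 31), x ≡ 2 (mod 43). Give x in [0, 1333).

905

Write x = 6 + 31·k. Then 31·k ≡ 2 − 6 ≡ 39 (mod 43).
Need 31⁻¹ mod 43. Extended Euclid on (43, 31):
43 = 1×31 + 12
31 = 2×12 + 7
12 = 1×7 + 5
7 = 1×5 + 2
5 = 2×2 + 1
2 = 2×1 + 0
Back-substitute:
1 = 5 − 2·2
1 = −2·7 + 3·5
1 = 3·12 − 5·7
1 = −5·31 + 13·12
1 = 13·43 − 18·31
31⁻¹ ≡ 25 (mod 43), so k ≡ 25·39 ≡ 29 (mod 43).
x = 6 + 31·29 = 905.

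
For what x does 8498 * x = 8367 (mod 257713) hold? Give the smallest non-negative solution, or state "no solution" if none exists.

First find gcd(8498, 257713):
257713 = 30×8498 + 2773
8498 = 3×2773 + 179
2773 = 15×179 + 88
179 = 2×88 + 3
88 = 29×3 + 1
3 = 3×1 + 0
gcd = 1, so a unique solution mod 257713 exists.
Back-substitute for the Bézout coefficients:
1 = 88 − 29·3
1 = −29·179 + 59·88
1 = 59·2773 − 914·179
1 = −914·8498 + 2801·2773
1 = 2801·257713 − 84944·8498
So 8498·(-84944) ≡ 1 (mod 257713), giving 8498⁻¹ ≡ 172769.
x ≡ 8498⁻¹·8367 ≡ 172769·8367 ≡ 46006 (mod 257713).

46006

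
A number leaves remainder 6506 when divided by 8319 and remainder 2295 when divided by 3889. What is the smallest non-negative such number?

Write x = 6506 + 8319·k. Then 8319·k ≡ 2295 − 6506 ≡ 3567 (mod 3889).
Need 8319⁻¹ mod 3889. Extended Euclid on (3889, 541):
3889 = 7*541 + 102
541 = 5*102 + 31
102 = 3*31 + 9
31 = 3*9 + 4
9 = 2*4 + 1
4 = 4*1 + 0
Back-substitute:
1 = 9 − 2·4
1 = −2·31 + 7·9
1 = 7·102 − 23·31
1 = −23·541 + 122·102
1 = 122·3889 − 877·541
8319⁻¹ ≡ 3012 (mod 3889), so k ≡ 3012·3567 ≡ 2386 (mod 3889).
x = 6506 + 8319·2386 = 19855640.

19855640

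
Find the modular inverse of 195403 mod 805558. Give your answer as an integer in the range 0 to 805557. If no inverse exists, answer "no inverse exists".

no inverse exists

Euclidean algorithm on 805558, 195403:
805558 = 4×195403 + 23946
195403 = 8×23946 + 3835
23946 = 6×3835 + 936
3835 = 4×936 + 91
936 = 10×91 + 26
91 = 3×26 + 13
26 = 2×13 + 0
gcd(195403, 805558) = 13 ≠ 1, so 195403 has no multiplicative inverse modulo 805558.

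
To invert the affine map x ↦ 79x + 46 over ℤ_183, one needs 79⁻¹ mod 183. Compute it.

139

Run Euclid on (183, 79):
183 = 2*79 + 25
79 = 3*25 + 4
25 = 6*4 + 1
4 = 4*1 + 0
Since gcd(79, 183) = 1, back-substitute to write 1 as a combination:
1 = 25 − 6·4
1 = −6·79 + 19·25
1 = 19·183 − 44·79
Thus 79·(-44) ≡ 1 (mod 183); reducing, -44 mod 183 = 139.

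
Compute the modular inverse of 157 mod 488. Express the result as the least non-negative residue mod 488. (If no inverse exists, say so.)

Extended Euclidean algorithm:
488 = 3*157 + 17
157 = 9*17 + 4
17 = 4*4 + 1
4 = 4*1 + 0
Since gcd(157, 488) = 1, back-substitute to write 1 as a combination:
1 = 17 − 4·4
1 = −4·157 + 37·17
1 = 37·488 − 115·157
Thus 157·(-115) ≡ 1 (mod 488); reducing, -115 mod 488 = 373.

373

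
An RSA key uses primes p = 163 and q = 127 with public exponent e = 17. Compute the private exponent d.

8405

φ(n) = (p−1)(q−1) = 162·126 = 20412.
Need d with 17·d ≡ 1 (mod 20412). Apply the extended Euclidean algorithm:
20412 = 1200*17 + 12
17 = 1*12 + 5
12 = 2*5 + 2
5 = 2*2 + 1
2 = 2*1 + 0
Back-substitute:
1 = 5 − 2·2
1 = −2·12 + 5·5
1 = 5·17 − 7·12
1 = −7·20412 + 8405·17
So 17·8405 ≡ 1 (mod 20412), hence d = 8405.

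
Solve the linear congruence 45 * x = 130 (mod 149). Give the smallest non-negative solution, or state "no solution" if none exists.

36

First find gcd(45, 149):
149 = 3×45 + 14
45 = 3×14 + 3
14 = 4×3 + 2
3 = 1×2 + 1
2 = 2×1 + 0
gcd = 1, so a unique solution mod 149 exists.
Back-substitute for the Bézout coefficients:
1 = 3 − 2
1 = −14 + 5·3
1 = 5·45 − 16·14
1 = −16·149 + 53·45
So 45·(53) ≡ 1 (mod 149), giving 45⁻¹ ≡ 53.
x ≡ 45⁻¹·130 ≡ 53·130 ≡ 36 (mod 149).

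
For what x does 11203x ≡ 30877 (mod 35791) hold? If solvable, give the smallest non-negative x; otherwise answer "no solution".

19887

First find gcd(11203, 35791):
35791 = 3·11203 + 2182
11203 = 5·2182 + 293
2182 = 7·293 + 131
293 = 2·131 + 31
131 = 4·31 + 7
31 = 4·7 + 3
7 = 2·3 + 1
3 = 3·1 + 0
gcd = 1, so a unique solution mod 35791 exists.
Back-substitute for the Bézout coefficients:
1 = 7 − 2·3
1 = −2·31 + 9·7
1 = 9·131 − 38·31
1 = −38·293 + 85·131
1 = 85·2182 − 633·293
1 = −633·11203 + 3250·2182
1 = 3250·35791 − 10383·11203
So 11203·(-10383) ≡ 1 (mod 35791), giving 11203⁻¹ ≡ 25408.
x ≡ 11203⁻¹·30877 ≡ 25408·30877 ≡ 19887 (mod 35791).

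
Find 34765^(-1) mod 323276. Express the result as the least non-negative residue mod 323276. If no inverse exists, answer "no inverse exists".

81449

Apply the Euclidean algorithm to 323276 and 34765:
323276 = 9*34765 + 10391
34765 = 3*10391 + 3592
10391 = 2*3592 + 3207
3592 = 1*3207 + 385
3207 = 8*385 + 127
385 = 3*127 + 4
127 = 31*4 + 3
4 = 1*3 + 1
3 = 3*1 + 0
gcd = 1, so the inverse exists. Back-substitute:
1 = 4 − 3
1 = −127 + 32·4
1 = 32·385 − 97·127
1 = −97·3207 + 808·385
1 = 808·3592 − 905·3207
1 = −905·10391 + 2618·3592
1 = 2618·34765 − 8759·10391
1 = −8759·323276 + 81449·34765
So 34765·81449 ≡ 1 (mod 323276).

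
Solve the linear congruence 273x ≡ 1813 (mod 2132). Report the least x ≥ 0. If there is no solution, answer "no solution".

no solution

gcd(273, 2132):
2132 = 7·273 + 221
273 = 1·221 + 52
221 = 4·52 + 13
52 = 4·13 + 0
gcd = 13, but 13 ∤ 1813, so the congruence has no solution.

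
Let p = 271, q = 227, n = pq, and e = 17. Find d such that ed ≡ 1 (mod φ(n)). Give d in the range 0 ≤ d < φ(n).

φ(n) = (p−1)(q−1) = 270·226 = 61020.
Need d with 17·d ≡ 1 (mod 61020). Apply the extended Euclidean algorithm:
61020 = 3589*17 + 7
17 = 2*7 + 3
7 = 2*3 + 1
3 = 3*1 + 0
Back-substitute:
1 = 7 − 2·3
1 = −2·17 + 5·7
1 = 5·61020 − 17947·17
So 17·(-17947) ≡ 1 (mod 61020), hence d ≡ -17947 ≡ 43073 (mod 61020).

43073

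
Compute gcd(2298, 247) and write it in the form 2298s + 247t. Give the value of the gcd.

1

Euclidean algorithm:
2298 = 9*247 + 75
247 = 3*75 + 22
75 = 3*22 + 9
22 = 2*9 + 4
9 = 2*4 + 1
4 = 4*1 + 0
gcd(2298, 247) = 1.
Working backward:
1 = 9 − 2·4
1 = −2·22 + 5·9
1 = 5·75 − 17·22
1 = −17·247 + 56·75
1 = 56·2298 − 521·247
So 1 = (56)·2298 + (-521)·247.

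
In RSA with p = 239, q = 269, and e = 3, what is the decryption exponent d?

φ(n) = (p−1)(q−1) = 238·268 = 63784.
Need d with 3·d ≡ 1 (mod 63784). Apply the extended Euclidean algorithm:
63784 = 21261*3 + 1
3 = 3*1 + 0
Back-substitute:
1 = 63784 − 21261·3
So 3·(-21261) ≡ 1 (mod 63784), hence d ≡ -21261 ≡ 42523 (mod 63784).

42523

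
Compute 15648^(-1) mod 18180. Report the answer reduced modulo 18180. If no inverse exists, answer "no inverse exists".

Compute gcd(15648, 18180):
18180 = 1*15648 + 2532
15648 = 6*2532 + 456
2532 = 5*456 + 252
456 = 1*252 + 204
252 = 1*204 + 48
204 = 4*48 + 12
48 = 4*12 + 0
The gcd is 12, not 1, hence no inverse exists.

no inverse exists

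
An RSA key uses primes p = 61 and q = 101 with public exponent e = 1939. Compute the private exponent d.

4459

φ(n) = (p−1)(q−1) = 60·100 = 6000.
Need d with 1939·d ≡ 1 (mod 6000). Apply the extended Euclidean algorithm:
6000 = 3·1939 + 183
1939 = 10·183 + 109
183 = 1·109 + 74
109 = 1·74 + 35
74 = 2·35 + 4
35 = 8·4 + 3
4 = 1·3 + 1
3 = 3·1 + 0
Back-substitute:
1 = 4 − 3
1 = −35 + 9·4
1 = 9·74 − 19·35
1 = −19·109 + 28·74
1 = 28·183 − 47·109
1 = −47·1939 + 498·183
1 = 498·6000 − 1541·1939
So 1939·(-1541) ≡ 1 (mod 6000), hence d ≡ -1541 ≡ 4459 (mod 6000).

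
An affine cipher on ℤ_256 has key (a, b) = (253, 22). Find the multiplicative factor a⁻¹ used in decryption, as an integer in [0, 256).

gcd(256, 253) by repeated division:
256 = 1·253 + 3
253 = 84·3 + 1
3 = 3·1 + 0
gcd = 1, so the inverse exists. Back-substitute:
1 = 253 − 84·3
1 = −84·256 + 85·253
So 253·85 ≡ 1 (mod 256).

85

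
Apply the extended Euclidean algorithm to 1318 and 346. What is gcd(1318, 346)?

Repeated division:
1318 = 3*346 + 280
346 = 1*280 + 66
280 = 4*66 + 16
66 = 4*16 + 2
16 = 8*2 + 0
gcd(1318, 346) = 2.
Working backward:
2 = 66 − 4·16
2 = −4·280 + 17·66
2 = 17·346 − 21·280
2 = −21·1318 + 80·346
So 2 = (-21)·1318 + (80)·346.

2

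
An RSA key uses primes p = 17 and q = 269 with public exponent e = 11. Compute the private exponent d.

2339

φ(n) = (p−1)(q−1) = 16·268 = 4288.
Need d with 11·d ≡ 1 (mod 4288). Apply the extended Euclidean algorithm:
4288 = 389×11 + 9
11 = 1×9 + 2
9 = 4×2 + 1
2 = 2×1 + 0
Back-substitute:
1 = 9 − 4·2
1 = −4·11 + 5·9
1 = 5·4288 − 1949·11
So 11·(-1949) ≡ 1 (mod 4288), hence d ≡ -1949 ≡ 2339 (mod 4288).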